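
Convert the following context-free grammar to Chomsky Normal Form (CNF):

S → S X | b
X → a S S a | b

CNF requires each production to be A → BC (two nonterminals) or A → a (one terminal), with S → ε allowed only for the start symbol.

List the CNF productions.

S → b; TA → a; X → b; S → S X; X → TA X0; X0 → S X1; X1 → S TA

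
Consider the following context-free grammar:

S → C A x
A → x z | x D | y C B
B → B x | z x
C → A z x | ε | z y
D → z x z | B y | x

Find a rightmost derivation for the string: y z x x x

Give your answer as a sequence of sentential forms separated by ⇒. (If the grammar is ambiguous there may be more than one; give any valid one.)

S ⇒ C A x ⇒ C y C B x ⇒ C y C B x x ⇒ C y C z x x x ⇒ C y z x x x ⇒ y z x x x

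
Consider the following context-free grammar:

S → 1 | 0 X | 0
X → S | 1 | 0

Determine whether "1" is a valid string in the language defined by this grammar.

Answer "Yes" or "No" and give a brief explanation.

Yes - a valid derivation exists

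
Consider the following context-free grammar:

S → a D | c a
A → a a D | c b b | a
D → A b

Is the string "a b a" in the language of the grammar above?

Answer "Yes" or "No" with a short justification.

No - no valid derivation exists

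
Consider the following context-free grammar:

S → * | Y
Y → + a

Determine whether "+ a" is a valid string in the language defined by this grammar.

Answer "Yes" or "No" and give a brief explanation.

Yes - a valid derivation exists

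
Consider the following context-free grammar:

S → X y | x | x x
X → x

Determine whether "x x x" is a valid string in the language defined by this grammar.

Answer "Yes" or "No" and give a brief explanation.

No - no valid derivation exists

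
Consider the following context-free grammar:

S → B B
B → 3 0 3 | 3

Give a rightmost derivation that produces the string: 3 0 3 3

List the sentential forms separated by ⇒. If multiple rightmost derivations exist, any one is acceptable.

S ⇒ B B ⇒ B 3 ⇒ 3 0 3 3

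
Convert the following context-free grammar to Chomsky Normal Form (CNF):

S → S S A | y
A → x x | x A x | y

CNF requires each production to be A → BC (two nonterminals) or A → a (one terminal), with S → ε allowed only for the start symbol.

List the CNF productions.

S → y; TX → x; A → y; S → S X0; X0 → S A; A → TX TX; A → TX X1; X1 → A TX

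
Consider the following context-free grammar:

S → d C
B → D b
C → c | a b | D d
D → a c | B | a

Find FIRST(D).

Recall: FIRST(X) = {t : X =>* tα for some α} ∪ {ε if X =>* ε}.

We compute FIRST(D) using the standard algorithm.
FIRST(B) = {a}
FIRST(C) = {a, c}
FIRST(D) = {a}
FIRST(S) = {d}
Therefore, FIRST(D) = {a}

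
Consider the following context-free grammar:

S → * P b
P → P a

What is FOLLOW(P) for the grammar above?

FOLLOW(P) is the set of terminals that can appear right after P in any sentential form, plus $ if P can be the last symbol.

We compute FOLLOW(P) using the standard algorithm.
FOLLOW(S) starts with {$}.
FIRST(P) = {}
FIRST(S) = {*}
FOLLOW(P) = {a, b}
FOLLOW(S) = {$}
Therefore, FOLLOW(P) = {a, b}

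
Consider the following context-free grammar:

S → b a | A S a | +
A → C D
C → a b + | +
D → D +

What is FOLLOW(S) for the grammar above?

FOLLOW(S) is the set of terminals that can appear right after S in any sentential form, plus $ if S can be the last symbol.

We compute FOLLOW(S) using the standard algorithm.
FOLLOW(S) starts with {$}.
FIRST(A) = {+, a}
FIRST(C) = {+, a}
FIRST(D) = {}
FIRST(S) = {+, a, b}
FOLLOW(A) = {+, a, b}
FOLLOW(C) = {}
FOLLOW(D) = {+, a, b}
FOLLOW(S) = {$, a}
Therefore, FOLLOW(S) = {$, a}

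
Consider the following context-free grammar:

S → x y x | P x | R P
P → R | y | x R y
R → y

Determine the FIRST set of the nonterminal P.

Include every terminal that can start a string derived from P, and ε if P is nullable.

We compute FIRST(P) using the standard algorithm.
FIRST(P) = {x, y}
FIRST(R) = {y}
FIRST(S) = {x, y}
Therefore, FIRST(P) = {x, y}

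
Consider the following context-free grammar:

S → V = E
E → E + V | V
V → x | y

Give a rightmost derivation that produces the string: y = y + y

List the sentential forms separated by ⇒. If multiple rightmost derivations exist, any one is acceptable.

S ⇒ V = E ⇒ V = E + V ⇒ V = E + y ⇒ V = V + y ⇒ V = y + y ⇒ y = y + y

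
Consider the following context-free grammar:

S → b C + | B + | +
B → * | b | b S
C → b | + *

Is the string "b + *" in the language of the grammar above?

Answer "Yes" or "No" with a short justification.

No - no valid derivation exists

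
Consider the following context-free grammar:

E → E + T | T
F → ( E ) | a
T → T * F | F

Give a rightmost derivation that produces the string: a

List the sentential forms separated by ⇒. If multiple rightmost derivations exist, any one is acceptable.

E ⇒ T ⇒ F ⇒ a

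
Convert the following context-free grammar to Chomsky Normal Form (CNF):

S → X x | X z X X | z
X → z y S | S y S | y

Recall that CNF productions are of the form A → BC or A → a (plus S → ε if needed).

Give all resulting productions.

TX → x; TZ → z; S → z; TY → y; X → y; S → X TX; S → X X0; X0 → TZ X1; X1 → X X; X → TZ X2; X2 → TY S; X → S X3; X3 → TY S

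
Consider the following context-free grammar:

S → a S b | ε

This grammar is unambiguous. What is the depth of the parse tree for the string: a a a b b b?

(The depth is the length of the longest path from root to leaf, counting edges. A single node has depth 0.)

4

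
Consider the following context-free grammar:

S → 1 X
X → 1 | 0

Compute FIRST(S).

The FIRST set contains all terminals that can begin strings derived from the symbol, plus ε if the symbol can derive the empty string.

We compute FIRST(S) using the standard algorithm.
FIRST(S) = {1}
FIRST(X) = {0, 1}
Therefore, FIRST(S) = {1}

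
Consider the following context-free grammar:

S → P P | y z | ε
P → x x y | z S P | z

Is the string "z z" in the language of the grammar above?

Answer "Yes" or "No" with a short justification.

Yes - a valid derivation exists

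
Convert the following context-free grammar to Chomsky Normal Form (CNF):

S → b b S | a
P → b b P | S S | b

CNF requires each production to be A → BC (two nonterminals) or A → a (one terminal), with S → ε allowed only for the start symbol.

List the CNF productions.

TB → b; S → a; P → b; S → TB X0; X0 → TB S; P → TB X1; X1 → TB P; P → S S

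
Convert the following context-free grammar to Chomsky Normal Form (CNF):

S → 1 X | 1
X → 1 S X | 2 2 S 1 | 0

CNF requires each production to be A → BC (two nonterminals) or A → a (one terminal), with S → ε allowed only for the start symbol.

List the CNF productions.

T1 → 1; S → 1; T2 → 2; X → 0; S → T1 X; X → T1 X0; X0 → S X; X → T2 X1; X1 → T2 X2; X2 → S T1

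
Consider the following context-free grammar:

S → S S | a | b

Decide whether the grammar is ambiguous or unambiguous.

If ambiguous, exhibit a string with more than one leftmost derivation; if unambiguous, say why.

Ambiguous - the string 'b a a b b' has two distinct leftmost derivations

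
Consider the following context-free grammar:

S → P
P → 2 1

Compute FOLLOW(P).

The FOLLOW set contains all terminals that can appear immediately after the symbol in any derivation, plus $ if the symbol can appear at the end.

We compute FOLLOW(P) using the standard algorithm.
FOLLOW(S) starts with {$}.
FIRST(P) = {2}
FIRST(S) = {2}
FOLLOW(P) = {$}
FOLLOW(S) = {$}
Therefore, FOLLOW(P) = {$}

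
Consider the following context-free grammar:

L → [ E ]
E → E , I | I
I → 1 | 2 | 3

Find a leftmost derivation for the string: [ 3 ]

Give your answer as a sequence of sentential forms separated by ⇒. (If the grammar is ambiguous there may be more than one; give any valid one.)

L ⇒ [ E ] ⇒ [ I ] ⇒ [ 3 ]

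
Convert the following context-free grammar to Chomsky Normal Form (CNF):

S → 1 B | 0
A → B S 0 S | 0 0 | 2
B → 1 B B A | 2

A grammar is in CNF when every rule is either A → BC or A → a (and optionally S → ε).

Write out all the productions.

T1 → 1; S → 0; T0 → 0; A → 2; B → 2; S → T1 B; A → B X0; X0 → S X1; X1 → T0 S; A → T0 T0; B → T1 X2; X2 → B X3; X3 → B A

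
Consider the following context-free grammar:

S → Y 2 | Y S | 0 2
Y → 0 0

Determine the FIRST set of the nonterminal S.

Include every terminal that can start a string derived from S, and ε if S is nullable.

We compute FIRST(S) using the standard algorithm.
FIRST(S) = {0}
FIRST(Y) = {0}
Therefore, FIRST(S) = {0}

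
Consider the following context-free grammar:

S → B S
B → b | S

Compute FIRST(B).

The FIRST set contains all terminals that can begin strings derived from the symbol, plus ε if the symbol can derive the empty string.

We compute FIRST(B) using the standard algorithm.
FIRST(B) = {b}
FIRST(S) = {b}
Therefore, FIRST(B) = {b}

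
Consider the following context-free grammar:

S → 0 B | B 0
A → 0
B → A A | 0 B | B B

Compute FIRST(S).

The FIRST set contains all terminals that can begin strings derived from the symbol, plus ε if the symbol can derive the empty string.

We compute FIRST(S) using the standard algorithm.
FIRST(A) = {0}
FIRST(B) = {0}
FIRST(S) = {0}
Therefore, FIRST(S) = {0}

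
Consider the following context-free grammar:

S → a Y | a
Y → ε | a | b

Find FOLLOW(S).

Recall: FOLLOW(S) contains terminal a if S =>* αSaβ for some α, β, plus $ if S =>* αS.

We compute FOLLOW(S) using the standard algorithm.
FOLLOW(S) starts with {$}.
FIRST(S) = {a}
FIRST(Y) = {a, b, ε}
FOLLOW(S) = {$}
FOLLOW(Y) = {$}
Therefore, FOLLOW(S) = {$}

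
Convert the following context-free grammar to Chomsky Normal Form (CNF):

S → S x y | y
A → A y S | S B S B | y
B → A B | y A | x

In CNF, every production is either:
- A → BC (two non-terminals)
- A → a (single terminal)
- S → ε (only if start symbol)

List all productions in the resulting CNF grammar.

TX → x; TY → y; S → y; A → y; B → x; S → S X0; X0 → TX TY; A → A X1; X1 → TY S; A → S X2; X2 → B X3; X3 → S B; B → A B; B → TY A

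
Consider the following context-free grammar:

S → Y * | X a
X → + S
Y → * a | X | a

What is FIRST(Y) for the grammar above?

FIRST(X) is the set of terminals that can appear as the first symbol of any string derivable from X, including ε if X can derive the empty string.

We compute FIRST(Y) using the standard algorithm.
FIRST(S) = {*, +, a}
FIRST(X) = {+}
FIRST(Y) = {*, +, a}
Therefore, FIRST(Y) = {*, +, a}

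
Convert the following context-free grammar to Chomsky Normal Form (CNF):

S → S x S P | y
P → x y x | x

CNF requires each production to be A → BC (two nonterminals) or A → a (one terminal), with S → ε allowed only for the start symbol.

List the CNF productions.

TX → x; S → y; TY → y; P → x; S → S X0; X0 → TX X1; X1 → S P; P → TX X2; X2 → TY TX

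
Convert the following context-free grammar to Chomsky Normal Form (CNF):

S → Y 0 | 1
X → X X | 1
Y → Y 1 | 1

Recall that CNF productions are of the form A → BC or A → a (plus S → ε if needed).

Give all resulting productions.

T0 → 0; S → 1; X → 1; T1 → 1; Y → 1; S → Y T0; X → X X; Y → Y T1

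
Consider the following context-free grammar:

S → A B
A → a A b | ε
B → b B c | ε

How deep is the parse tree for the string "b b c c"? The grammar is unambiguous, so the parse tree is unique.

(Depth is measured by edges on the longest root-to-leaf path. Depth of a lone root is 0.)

4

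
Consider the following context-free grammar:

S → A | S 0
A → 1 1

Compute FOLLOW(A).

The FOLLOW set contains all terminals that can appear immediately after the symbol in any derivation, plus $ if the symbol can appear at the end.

We compute FOLLOW(A) using the standard algorithm.
FOLLOW(S) starts with {$}.
FIRST(A) = {1}
FIRST(S) = {1}
FOLLOW(A) = {$, 0}
FOLLOW(S) = {$, 0}
Therefore, FOLLOW(A) = {$, 0}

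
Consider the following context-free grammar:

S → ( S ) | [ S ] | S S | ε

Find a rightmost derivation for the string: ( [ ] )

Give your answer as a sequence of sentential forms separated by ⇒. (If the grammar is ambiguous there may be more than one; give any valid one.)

S ⇒ ( S ) ⇒ ( [ S ] ) ⇒ ( [ ] )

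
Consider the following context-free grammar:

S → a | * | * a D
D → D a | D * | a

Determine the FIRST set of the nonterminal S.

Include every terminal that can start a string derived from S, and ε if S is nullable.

We compute FIRST(S) using the standard algorithm.
FIRST(D) = {a}
FIRST(S) = {*, a}
Therefore, FIRST(S) = {*, a}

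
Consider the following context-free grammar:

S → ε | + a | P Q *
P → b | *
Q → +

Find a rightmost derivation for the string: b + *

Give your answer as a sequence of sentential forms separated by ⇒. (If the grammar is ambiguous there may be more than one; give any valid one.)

S ⇒ P Q * ⇒ P + * ⇒ b + *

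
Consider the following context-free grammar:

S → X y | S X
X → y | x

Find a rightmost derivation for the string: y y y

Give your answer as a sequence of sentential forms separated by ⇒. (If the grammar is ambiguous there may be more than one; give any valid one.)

S ⇒ S X ⇒ S y ⇒ X y y ⇒ y y y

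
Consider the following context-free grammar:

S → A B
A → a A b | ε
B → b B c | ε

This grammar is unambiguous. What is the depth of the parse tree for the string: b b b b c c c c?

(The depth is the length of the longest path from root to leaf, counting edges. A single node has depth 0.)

6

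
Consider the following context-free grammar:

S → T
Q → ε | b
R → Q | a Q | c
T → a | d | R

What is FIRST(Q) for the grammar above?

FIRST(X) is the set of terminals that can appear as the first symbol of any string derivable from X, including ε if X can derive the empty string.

We compute FIRST(Q) using the standard algorithm.
FIRST(Q) = {b, ε}
FIRST(R) = {a, b, c, ε}
FIRST(S) = {a, b, c, d, ε}
FIRST(T) = {a, b, c, d, ε}
Therefore, FIRST(Q) = {b, ε}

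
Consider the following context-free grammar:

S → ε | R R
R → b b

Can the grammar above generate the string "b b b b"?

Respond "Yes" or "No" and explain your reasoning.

Yes - a valid derivation exists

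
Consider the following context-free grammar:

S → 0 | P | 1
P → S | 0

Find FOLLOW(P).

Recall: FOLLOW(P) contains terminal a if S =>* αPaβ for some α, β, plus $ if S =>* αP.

We compute FOLLOW(P) using the standard algorithm.
FOLLOW(S) starts with {$}.
FIRST(P) = {0, 1}
FIRST(S) = {0, 1}
FOLLOW(P) = {$}
FOLLOW(S) = {$}
Therefore, FOLLOW(P) = {$}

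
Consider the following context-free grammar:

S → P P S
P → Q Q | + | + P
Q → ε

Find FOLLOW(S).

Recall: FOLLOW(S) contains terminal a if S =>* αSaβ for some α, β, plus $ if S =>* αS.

We compute FOLLOW(S) using the standard algorithm.
FOLLOW(S) starts with {$}.
FIRST(P) = {+, ε}
FIRST(Q) = {ε}
FIRST(S) = {+}
FOLLOW(P) = {+}
FOLLOW(Q) = {+}
FOLLOW(S) = {$}
Therefore, FOLLOW(S) = {$}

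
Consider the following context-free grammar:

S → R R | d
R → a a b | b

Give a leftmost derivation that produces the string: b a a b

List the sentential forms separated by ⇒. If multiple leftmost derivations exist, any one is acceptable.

S ⇒ R R ⇒ b R ⇒ b a a b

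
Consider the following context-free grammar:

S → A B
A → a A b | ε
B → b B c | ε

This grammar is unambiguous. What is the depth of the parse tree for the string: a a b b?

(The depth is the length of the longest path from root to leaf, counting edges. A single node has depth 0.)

4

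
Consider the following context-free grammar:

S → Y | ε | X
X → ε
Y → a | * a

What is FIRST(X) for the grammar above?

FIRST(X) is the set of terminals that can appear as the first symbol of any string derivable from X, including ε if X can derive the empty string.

We compute FIRST(X) using the standard algorithm.
FIRST(S) = {*, a, ε}
FIRST(X) = {ε}
FIRST(Y) = {*, a}
Therefore, FIRST(X) = {ε}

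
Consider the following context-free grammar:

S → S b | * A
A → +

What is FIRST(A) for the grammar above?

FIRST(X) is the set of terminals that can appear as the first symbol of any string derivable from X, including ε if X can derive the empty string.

We compute FIRST(A) using the standard algorithm.
FIRST(A) = {+}
FIRST(S) = {*}
Therefore, FIRST(A) = {+}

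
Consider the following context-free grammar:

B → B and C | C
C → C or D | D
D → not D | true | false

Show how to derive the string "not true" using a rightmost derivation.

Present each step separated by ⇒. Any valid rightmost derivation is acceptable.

B ⇒ C ⇒ D ⇒ not D ⇒ not true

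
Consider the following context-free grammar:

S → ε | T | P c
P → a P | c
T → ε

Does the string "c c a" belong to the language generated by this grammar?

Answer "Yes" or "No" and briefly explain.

No - no valid derivation exists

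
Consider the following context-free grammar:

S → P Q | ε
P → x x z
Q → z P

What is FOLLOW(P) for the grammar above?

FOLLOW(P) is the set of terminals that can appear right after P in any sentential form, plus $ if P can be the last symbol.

We compute FOLLOW(P) using the standard algorithm.
FOLLOW(S) starts with {$}.
FIRST(P) = {x}
FIRST(Q) = {z}
FIRST(S) = {x, ε}
FOLLOW(P) = {$, z}
FOLLOW(Q) = {$}
FOLLOW(S) = {$}
Therefore, FOLLOW(P) = {$, z}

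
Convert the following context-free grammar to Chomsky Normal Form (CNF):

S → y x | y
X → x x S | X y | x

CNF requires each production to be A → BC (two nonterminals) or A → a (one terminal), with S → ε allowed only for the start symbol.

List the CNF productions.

TY → y; TX → x; S → y; X → x; S → TY TX; X → TX X0; X0 → TX S; X → X TY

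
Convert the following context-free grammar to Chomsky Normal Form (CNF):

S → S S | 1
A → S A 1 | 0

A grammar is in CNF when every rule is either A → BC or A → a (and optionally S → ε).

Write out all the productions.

S → 1; T1 → 1; A → 0; S → S S; A → S X0; X0 → A T1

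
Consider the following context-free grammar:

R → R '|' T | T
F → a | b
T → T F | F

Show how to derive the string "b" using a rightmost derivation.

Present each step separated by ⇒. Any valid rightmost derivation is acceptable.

R ⇒ T ⇒ F ⇒ b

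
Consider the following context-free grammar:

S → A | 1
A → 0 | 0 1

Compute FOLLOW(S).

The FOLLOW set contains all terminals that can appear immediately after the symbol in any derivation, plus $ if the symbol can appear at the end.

We compute FOLLOW(S) using the standard algorithm.
FOLLOW(S) starts with {$}.
FIRST(A) = {0}
FIRST(S) = {0, 1}
FOLLOW(A) = {$}
FOLLOW(S) = {$}
Therefore, FOLLOW(S) = {$}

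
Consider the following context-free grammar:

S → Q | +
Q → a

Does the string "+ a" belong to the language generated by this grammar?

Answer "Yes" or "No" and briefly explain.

No - no valid derivation exists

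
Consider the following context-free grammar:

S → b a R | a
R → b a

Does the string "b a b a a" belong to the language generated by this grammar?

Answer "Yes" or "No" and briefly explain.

No - no valid derivation exists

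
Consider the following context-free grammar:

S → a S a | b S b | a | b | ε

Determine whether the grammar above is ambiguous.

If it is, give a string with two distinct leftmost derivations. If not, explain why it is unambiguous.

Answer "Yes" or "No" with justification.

No - the grammar is unambiguous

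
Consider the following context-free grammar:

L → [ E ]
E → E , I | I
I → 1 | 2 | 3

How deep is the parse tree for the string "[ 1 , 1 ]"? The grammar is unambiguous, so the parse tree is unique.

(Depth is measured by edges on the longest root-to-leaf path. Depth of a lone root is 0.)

4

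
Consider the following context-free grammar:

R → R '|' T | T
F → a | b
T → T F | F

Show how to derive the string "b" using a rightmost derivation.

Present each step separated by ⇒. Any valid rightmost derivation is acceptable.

R ⇒ T ⇒ F ⇒ b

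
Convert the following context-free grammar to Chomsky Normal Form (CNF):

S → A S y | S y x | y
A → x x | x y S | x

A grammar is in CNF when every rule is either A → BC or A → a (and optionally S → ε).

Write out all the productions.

TY → y; TX → x; S → y; A → x; S → A X0; X0 → S TY; S → S X1; X1 → TY TX; A → TX TX; A → TX X2; X2 → TY S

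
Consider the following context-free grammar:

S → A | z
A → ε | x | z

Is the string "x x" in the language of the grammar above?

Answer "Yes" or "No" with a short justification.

No - no valid derivation exists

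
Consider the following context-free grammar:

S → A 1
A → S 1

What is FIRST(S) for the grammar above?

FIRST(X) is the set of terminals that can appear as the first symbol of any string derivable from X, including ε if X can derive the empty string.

We compute FIRST(S) using the standard algorithm.
FIRST(A) = {}
FIRST(S) = {}
Therefore, FIRST(S) = {}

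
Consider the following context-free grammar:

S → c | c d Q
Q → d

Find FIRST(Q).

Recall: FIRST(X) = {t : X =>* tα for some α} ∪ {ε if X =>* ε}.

We compute FIRST(Q) using the standard algorithm.
FIRST(Q) = {d}
FIRST(S) = {c}
Therefore, FIRST(Q) = {d}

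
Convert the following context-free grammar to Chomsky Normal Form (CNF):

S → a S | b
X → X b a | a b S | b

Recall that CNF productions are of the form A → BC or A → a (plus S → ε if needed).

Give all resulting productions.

TA → a; S → b; TB → b; X → b; S → TA S; X → X X0; X0 → TB TA; X → TA X1; X1 → TB S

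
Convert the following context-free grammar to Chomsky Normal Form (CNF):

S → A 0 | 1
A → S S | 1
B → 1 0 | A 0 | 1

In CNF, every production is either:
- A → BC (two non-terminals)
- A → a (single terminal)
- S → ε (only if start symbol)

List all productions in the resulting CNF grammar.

T0 → 0; S → 1; A → 1; T1 → 1; B → 1; S → A T0; A → S S; B → T1 T0; B → A T0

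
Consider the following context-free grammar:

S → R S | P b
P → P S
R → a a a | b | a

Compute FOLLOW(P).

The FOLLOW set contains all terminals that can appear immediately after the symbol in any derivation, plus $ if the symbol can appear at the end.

We compute FOLLOW(P) using the standard algorithm.
FOLLOW(S) starts with {$}.
FIRST(P) = {}
FIRST(R) = {a, b}
FIRST(S) = {a, b}
FOLLOW(P) = {a, b}
FOLLOW(R) = {a, b}
FOLLOW(S) = {$, a, b}
Therefore, FOLLOW(P) = {a, b}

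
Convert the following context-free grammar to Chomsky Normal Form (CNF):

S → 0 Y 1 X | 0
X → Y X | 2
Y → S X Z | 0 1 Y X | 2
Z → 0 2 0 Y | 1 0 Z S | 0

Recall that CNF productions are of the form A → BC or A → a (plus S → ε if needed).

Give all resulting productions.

T0 → 0; T1 → 1; S → 0; X → 2; Y → 2; T2 → 2; Z → 0; S → T0 X0; X0 → Y X1; X1 → T1 X; X → Y X; Y → S X2; X2 → X Z; Y → T0 X3; X3 → T1 X4; X4 → Y X; Z → T0 X5; X5 → T2 X6; X6 → T0 Y; Z → T1 X7; X7 → T0 X8; X8 → Z S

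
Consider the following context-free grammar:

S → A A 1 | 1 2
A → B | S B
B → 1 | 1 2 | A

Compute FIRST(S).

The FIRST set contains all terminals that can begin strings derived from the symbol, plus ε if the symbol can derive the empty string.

We compute FIRST(S) using the standard algorithm.
FIRST(A) = {1}
FIRST(B) = {1}
FIRST(S) = {1}
Therefore, FIRST(S) = {1}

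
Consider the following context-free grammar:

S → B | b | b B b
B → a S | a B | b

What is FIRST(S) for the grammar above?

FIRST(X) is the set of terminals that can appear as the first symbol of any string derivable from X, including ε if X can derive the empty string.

We compute FIRST(S) using the standard algorithm.
FIRST(B) = {a, b}
FIRST(S) = {a, b}
Therefore, FIRST(S) = {a, b}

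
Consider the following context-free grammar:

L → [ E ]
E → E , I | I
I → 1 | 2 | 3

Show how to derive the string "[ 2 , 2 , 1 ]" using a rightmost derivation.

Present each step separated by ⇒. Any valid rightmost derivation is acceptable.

L ⇒ [ E ] ⇒ [ E , I ] ⇒ [ E , 1 ] ⇒ [ E , I , 1 ] ⇒ [ E , 2 , 1 ] ⇒ [ I , 2 , 1 ] ⇒ [ 2 , 2 , 1 ]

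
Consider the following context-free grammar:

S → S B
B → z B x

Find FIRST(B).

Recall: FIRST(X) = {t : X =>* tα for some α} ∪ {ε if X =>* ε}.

We compute FIRST(B) using the standard algorithm.
FIRST(B) = {z}
FIRST(S) = {}
Therefore, FIRST(B) = {z}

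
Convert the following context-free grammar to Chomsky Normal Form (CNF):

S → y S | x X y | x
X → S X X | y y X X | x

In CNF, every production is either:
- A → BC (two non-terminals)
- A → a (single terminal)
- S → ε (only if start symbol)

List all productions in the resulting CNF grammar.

TY → y; TX → x; S → x; X → x; S → TY S; S → TX X0; X0 → X TY; X → S X1; X1 → X X; X → TY X2; X2 → TY X3; X3 → X X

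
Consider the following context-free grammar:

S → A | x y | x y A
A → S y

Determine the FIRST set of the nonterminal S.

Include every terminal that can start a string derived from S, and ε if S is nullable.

We compute FIRST(S) using the standard algorithm.
FIRST(A) = {x}
FIRST(S) = {x}
Therefore, FIRST(S) = {x}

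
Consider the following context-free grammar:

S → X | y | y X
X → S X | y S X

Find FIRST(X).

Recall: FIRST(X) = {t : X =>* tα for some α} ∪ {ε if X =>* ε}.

We compute FIRST(X) using the standard algorithm.
FIRST(S) = {y}
FIRST(X) = {y}
Therefore, FIRST(X) = {y}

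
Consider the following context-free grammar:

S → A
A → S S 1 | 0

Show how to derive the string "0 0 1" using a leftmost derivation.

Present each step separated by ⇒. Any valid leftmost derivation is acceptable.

S ⇒ A ⇒ S S 1 ⇒ A S 1 ⇒ 0 S 1 ⇒ 0 A 1 ⇒ 0 0 1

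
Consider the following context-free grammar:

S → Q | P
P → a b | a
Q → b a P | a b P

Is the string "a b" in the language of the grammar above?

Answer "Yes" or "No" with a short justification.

Yes - a valid derivation exists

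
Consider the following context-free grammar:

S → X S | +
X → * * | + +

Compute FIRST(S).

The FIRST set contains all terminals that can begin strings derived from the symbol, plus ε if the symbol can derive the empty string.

We compute FIRST(S) using the standard algorithm.
FIRST(S) = {*, +}
FIRST(X) = {*, +}
Therefore, FIRST(S) = {*, +}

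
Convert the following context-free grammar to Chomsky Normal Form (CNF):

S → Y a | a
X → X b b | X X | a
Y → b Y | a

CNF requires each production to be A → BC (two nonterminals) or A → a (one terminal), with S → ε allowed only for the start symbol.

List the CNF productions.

TA → a; S → a; TB → b; X → a; Y → a; S → Y TA; X → X X0; X0 → TB TB; X → X X; Y → TB Y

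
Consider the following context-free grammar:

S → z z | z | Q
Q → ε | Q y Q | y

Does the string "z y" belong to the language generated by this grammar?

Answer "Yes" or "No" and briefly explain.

No - no valid derivation exists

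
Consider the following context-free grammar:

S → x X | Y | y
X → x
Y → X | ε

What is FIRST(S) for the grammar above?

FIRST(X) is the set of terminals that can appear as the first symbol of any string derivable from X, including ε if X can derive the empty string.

We compute FIRST(S) using the standard algorithm.
FIRST(S) = {x, y, ε}
FIRST(X) = {x}
FIRST(Y) = {x, ε}
Therefore, FIRST(S) = {x, y, ε}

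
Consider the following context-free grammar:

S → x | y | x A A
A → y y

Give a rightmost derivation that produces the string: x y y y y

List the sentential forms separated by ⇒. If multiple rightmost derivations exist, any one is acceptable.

S ⇒ x A A ⇒ x A y y ⇒ x y y y y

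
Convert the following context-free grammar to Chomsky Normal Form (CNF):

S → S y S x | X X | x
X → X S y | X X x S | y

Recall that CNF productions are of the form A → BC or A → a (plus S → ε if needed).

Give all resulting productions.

TY → y; TX → x; S → x; X → y; S → S X0; X0 → TY X1; X1 → S TX; S → X X; X → X X2; X2 → S TY; X → X X3; X3 → X X4; X4 → TX S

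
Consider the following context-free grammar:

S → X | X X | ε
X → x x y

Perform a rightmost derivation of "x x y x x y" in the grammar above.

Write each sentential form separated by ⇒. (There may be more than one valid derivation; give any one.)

S ⇒ X X ⇒ X x x y ⇒ x x y x x y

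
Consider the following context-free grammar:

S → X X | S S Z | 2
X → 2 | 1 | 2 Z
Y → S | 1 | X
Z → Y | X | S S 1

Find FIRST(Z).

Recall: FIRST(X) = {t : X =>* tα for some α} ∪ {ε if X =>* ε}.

We compute FIRST(Z) using the standard algorithm.
FIRST(S) = {1, 2}
FIRST(X) = {1, 2}
FIRST(Y) = {1, 2}
FIRST(Z) = {1, 2}
Therefore, FIRST(Z) = {1, 2}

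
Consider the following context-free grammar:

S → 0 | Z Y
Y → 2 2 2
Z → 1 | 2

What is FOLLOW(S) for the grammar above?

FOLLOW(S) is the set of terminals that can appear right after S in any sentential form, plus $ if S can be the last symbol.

We compute FOLLOW(S) using the standard algorithm.
FOLLOW(S) starts with {$}.
FIRST(S) = {0, 1, 2}
FIRST(Y) = {2}
FIRST(Z) = {1, 2}
FOLLOW(S) = {$}
FOLLOW(Y) = {$}
FOLLOW(Z) = {2}
Therefore, FOLLOW(S) = {$}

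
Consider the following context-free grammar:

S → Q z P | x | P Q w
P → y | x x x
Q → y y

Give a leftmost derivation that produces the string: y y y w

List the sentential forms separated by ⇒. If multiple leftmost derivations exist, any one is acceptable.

S ⇒ P Q w ⇒ y Q w ⇒ y y y w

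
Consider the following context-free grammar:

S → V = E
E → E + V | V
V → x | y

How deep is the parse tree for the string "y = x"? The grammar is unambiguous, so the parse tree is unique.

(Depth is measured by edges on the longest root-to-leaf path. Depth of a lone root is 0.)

3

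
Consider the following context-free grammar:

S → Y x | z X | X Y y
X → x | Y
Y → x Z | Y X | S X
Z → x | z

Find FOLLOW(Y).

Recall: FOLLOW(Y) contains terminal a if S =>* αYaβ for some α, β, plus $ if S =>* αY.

We compute FOLLOW(Y) using the standard algorithm.
FOLLOW(S) starts with {$}.
FIRST(S) = {x, z}
FIRST(X) = {x, z}
FIRST(Y) = {x, z}
FIRST(Z) = {x, z}
FOLLOW(S) = {$, x, z}
FOLLOW(X) = {$, x, y, z}
FOLLOW(Y) = {$, x, y, z}
FOLLOW(Z) = {$, x, y, z}
Therefore, FOLLOW(Y) = {$, x, y, z}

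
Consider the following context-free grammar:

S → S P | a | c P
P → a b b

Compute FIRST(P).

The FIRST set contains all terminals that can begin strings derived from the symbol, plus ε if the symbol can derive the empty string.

We compute FIRST(P) using the standard algorithm.
FIRST(P) = {a}
FIRST(S) = {a, c}
Therefore, FIRST(P) = {a}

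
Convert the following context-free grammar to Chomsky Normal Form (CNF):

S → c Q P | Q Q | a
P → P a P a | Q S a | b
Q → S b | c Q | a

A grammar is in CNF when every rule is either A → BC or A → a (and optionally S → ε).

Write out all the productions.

TC → c; S → a; TA → a; P → b; TB → b; Q → a; S → TC X0; X0 → Q P; S → Q Q; P → P X1; X1 → TA X2; X2 → P TA; P → Q X3; X3 → S TA; Q → S TB; Q → TC Q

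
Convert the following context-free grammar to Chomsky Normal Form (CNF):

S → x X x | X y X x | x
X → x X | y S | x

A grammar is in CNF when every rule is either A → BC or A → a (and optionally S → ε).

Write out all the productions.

TX → x; TY → y; S → x; X → x; S → TX X0; X0 → X TX; S → X X1; X1 → TY X2; X2 → X TX; X → TX X; X → TY S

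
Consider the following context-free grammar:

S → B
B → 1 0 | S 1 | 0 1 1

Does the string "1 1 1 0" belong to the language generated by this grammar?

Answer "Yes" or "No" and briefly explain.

No - no valid derivation exists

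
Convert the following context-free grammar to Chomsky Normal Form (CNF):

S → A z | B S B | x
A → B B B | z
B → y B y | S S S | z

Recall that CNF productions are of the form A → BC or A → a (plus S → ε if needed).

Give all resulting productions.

TZ → z; S → x; A → z; TY → y; B → z; S → A TZ; S → B X0; X0 → S B; A → B X1; X1 → B B; B → TY X2; X2 → B TY; B → S X3; X3 → S S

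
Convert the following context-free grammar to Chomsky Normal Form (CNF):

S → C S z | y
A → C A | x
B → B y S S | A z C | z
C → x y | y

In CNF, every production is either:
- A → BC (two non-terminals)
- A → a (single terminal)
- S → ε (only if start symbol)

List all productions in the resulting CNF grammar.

TZ → z; S → y; A → x; TY → y; B → z; TX → x; C → y; S → C X0; X0 → S TZ; A → C A; B → B X1; X1 → TY X2; X2 → S S; B → A X3; X3 → TZ C; C → TX TY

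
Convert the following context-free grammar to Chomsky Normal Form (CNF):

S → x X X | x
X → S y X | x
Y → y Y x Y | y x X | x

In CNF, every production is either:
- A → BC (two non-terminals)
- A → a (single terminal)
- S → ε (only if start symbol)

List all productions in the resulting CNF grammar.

TX → x; S → x; TY → y; X → x; Y → x; S → TX X0; X0 → X X; X → S X1; X1 → TY X; Y → TY X2; X2 → Y X3; X3 → TX Y; Y → TY X4; X4 → TX X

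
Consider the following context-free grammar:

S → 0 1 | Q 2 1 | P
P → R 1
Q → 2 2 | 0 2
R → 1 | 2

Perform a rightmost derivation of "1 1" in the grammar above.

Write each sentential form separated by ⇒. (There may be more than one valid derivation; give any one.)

S ⇒ P ⇒ R 1 ⇒ 1 1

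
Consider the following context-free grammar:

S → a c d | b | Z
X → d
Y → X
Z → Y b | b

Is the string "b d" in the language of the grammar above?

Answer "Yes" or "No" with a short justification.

No - no valid derivation exists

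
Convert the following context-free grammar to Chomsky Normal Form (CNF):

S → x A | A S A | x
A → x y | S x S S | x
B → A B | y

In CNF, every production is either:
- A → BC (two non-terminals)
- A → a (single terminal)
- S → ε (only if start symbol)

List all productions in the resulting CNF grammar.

TX → x; S → x; TY → y; A → x; B → y; S → TX A; S → A X0; X0 → S A; A → TX TY; A → S X1; X1 → TX X2; X2 → S S; B → A B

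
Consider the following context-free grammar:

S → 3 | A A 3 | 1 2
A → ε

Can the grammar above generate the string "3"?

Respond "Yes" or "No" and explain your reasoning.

Yes - a valid derivation exists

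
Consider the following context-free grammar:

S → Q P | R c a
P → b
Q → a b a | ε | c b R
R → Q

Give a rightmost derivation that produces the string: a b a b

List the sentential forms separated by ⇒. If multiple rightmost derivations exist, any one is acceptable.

S ⇒ Q P ⇒ Q b ⇒ a b a b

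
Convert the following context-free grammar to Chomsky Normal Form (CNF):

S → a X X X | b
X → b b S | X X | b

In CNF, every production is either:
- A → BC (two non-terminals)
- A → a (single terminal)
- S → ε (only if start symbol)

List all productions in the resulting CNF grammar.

TA → a; S → b; TB → b; X → b; S → TA X0; X0 → X X1; X1 → X X; X → TB X2; X2 → TB S; X → X X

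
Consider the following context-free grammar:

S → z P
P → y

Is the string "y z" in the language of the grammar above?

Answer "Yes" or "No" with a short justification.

No - no valid derivation exists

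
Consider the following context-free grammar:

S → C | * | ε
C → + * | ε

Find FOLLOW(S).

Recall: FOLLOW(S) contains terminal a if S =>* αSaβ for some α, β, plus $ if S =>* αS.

We compute FOLLOW(S) using the standard algorithm.
FOLLOW(S) starts with {$}.
FIRST(C) = {+, ε}
FIRST(S) = {*, +, ε}
FOLLOW(C) = {$}
FOLLOW(S) = {$}
Therefore, FOLLOW(S) = {$}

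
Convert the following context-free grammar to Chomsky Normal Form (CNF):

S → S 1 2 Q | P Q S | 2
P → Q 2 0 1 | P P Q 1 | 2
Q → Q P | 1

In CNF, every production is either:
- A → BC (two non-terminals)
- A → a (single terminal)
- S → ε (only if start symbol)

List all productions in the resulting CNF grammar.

T1 → 1; T2 → 2; S → 2; T0 → 0; P → 2; Q → 1; S → S X0; X0 → T1 X1; X1 → T2 Q; S → P X2; X2 → Q S; P → Q X3; X3 → T2 X4; X4 → T0 T1; P → P X5; X5 → P X6; X6 → Q T1; Q → Q P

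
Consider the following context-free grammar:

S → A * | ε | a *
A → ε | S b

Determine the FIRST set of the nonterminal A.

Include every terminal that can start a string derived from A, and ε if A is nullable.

We compute FIRST(A) using the standard algorithm.
FIRST(A) = {*, a, b, ε}
FIRST(S) = {*, a, b, ε}
Therefore, FIRST(A) = {*, a, b, ε}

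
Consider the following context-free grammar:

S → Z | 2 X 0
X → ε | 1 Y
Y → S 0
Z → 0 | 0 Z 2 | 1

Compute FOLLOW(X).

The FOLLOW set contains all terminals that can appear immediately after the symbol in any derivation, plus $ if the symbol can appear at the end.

We compute FOLLOW(X) using the standard algorithm.
FOLLOW(S) starts with {$}.
FIRST(S) = {0, 1, 2}
FIRST(X) = {1, ε}
FIRST(Y) = {0, 1, 2}
FIRST(Z) = {0, 1}
FOLLOW(S) = {$, 0}
FOLLOW(X) = {0}
FOLLOW(Y) = {0}
FOLLOW(Z) = {$, 0, 2}
Therefore, FOLLOW(X) = {0}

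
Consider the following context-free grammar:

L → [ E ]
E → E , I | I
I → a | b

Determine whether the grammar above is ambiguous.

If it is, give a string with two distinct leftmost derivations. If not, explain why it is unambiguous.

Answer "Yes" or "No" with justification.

No - the grammar is unambiguous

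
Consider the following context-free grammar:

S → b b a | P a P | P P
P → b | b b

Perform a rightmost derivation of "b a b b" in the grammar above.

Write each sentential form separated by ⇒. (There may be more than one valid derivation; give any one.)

S ⇒ P a P ⇒ P a b b ⇒ b a b b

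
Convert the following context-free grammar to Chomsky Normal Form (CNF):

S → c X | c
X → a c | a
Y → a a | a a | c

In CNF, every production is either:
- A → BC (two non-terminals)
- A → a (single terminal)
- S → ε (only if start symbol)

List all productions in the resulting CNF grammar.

TC → c; S → c; TA → a; X → a; Y → c; S → TC X; X → TA TC; Y → TA TA; Y → TA TA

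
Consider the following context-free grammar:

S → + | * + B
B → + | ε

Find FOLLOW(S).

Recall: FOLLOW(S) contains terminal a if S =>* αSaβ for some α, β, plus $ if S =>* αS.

We compute FOLLOW(S) using the standard algorithm.
FOLLOW(S) starts with {$}.
FIRST(B) = {+, ε}
FIRST(S) = {*, +}
FOLLOW(B) = {$}
FOLLOW(S) = {$}
Therefore, FOLLOW(S) = {$}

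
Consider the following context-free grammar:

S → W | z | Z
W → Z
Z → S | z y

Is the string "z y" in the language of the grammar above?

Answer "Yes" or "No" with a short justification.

Yes - a valid derivation exists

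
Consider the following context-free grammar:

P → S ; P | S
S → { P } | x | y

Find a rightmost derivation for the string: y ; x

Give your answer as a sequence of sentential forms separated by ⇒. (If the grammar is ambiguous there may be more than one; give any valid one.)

P ⇒ S ; P ⇒ S ; S ⇒ S ; x ⇒ y ; x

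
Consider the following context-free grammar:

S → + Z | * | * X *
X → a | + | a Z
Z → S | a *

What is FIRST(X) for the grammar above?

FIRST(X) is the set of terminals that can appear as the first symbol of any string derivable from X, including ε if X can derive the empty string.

We compute FIRST(X) using the standard algorithm.
FIRST(S) = {*, +}
FIRST(X) = {+, a}
FIRST(Z) = {*, +, a}
Therefore, FIRST(X) = {+, a}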